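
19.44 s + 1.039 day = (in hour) 24.94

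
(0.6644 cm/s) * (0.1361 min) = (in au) 3.627e-13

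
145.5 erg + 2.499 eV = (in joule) 1.455e-05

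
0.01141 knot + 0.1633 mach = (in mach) 0.1633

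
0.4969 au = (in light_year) 7.857e-06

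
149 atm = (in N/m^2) 1.51e+07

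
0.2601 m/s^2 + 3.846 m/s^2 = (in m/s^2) 4.106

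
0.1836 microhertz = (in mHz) 0.0001836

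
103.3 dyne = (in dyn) 103.3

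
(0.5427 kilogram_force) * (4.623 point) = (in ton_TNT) 2.075e-12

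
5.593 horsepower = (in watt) 4171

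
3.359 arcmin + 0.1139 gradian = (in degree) 0.1585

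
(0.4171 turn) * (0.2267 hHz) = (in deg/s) 3404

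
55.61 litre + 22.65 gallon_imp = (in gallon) 41.89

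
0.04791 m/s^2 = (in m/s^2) 0.04791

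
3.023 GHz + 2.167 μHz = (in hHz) 3.023e+07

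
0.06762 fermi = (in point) 1.917e-13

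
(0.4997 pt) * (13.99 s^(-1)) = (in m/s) 0.002466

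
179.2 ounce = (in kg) 5.08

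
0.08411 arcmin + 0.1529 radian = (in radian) 0.1529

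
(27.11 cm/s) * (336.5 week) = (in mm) 5.517e+10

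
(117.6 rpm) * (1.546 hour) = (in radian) 6.854e+04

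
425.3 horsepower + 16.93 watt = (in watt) 3.172e+05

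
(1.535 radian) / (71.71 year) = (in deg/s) 3.889e-08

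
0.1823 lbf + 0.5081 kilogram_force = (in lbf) 1.302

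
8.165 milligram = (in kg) 8.165e-06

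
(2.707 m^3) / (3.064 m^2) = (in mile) 0.000549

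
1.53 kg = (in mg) 1.53e+06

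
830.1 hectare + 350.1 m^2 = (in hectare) 830.1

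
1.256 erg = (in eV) 7.839e+11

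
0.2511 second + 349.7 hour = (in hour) 349.7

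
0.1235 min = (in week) 1.225e-05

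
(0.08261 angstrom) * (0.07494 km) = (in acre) 1.53e-13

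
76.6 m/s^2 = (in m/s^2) 76.6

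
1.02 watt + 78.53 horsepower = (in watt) 5.856e+04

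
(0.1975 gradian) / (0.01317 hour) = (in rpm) 0.0006248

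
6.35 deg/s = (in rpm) 1.058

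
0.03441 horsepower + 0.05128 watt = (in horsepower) 0.03448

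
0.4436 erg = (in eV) 2.769e+11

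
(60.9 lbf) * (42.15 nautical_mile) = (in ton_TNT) 0.005054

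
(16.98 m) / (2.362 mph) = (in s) 16.08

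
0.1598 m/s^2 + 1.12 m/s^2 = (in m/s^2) 1.28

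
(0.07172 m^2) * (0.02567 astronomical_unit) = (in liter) 2.754e+11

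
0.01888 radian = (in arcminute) 64.9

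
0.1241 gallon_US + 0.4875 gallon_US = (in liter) 2.315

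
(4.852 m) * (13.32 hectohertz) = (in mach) 18.98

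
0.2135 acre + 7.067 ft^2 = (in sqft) 9307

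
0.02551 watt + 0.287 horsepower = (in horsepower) 0.287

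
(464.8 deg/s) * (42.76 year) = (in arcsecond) 2.256e+15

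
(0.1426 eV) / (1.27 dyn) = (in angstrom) 1.799e-05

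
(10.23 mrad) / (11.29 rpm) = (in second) 0.008653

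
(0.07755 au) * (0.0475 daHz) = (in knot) 1.071e+10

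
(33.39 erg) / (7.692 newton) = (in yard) 4.747e-07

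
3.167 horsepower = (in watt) 2362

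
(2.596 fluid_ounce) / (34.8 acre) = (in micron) 0.0005451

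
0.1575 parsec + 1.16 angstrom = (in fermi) 4.86e+30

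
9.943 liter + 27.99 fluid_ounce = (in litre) 10.77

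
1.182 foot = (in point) 1021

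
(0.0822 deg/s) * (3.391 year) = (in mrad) 1.534e+08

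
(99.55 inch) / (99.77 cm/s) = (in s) 2.534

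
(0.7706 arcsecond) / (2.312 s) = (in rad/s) 1.616e-06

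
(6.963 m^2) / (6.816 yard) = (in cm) 111.7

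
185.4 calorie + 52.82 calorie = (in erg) 9.967e+09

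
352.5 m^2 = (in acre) 0.0871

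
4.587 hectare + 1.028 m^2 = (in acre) 11.33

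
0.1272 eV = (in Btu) 1.932e-23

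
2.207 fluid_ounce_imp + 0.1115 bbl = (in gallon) 4.7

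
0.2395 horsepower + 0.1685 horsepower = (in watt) 304.2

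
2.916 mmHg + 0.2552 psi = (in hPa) 21.48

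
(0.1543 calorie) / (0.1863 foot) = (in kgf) 1.159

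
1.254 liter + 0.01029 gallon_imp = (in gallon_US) 0.3436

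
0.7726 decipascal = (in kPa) 7.726e-05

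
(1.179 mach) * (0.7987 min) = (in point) 5.453e+07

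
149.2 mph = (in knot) 129.7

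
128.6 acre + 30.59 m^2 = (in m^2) 5.205e+05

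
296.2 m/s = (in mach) 0.8699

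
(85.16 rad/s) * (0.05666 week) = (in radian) 2.918e+06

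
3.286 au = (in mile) 3.055e+08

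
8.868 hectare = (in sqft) 9.545e+05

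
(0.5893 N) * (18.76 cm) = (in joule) 0.1106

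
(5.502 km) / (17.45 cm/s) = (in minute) 525.5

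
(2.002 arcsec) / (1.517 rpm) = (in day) 7.071e-10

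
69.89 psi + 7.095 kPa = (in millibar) 4890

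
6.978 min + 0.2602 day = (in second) 2.29e+04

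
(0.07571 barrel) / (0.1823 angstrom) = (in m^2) 6.603e+08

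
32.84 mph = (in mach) 0.04312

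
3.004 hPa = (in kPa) 0.3004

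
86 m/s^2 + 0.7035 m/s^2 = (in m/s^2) 86.7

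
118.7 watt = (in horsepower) 0.1592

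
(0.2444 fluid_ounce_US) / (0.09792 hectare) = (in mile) 4.587e-12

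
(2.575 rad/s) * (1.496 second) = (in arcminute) 1.324e+04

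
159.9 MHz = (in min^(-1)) 9.594e+09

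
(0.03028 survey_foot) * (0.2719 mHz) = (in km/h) 9.034e-06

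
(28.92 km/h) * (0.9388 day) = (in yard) 7.126e+05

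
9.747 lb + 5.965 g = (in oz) 156.2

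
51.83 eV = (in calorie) 1.985e-18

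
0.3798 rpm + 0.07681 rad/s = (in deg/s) 6.68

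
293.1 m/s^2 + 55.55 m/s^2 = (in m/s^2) 348.7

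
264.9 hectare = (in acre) 654.6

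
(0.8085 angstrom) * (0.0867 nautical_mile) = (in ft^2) 1.397e-07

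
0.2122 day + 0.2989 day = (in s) 4.416e+04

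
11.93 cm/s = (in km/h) 0.4295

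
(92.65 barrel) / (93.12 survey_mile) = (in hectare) 9.829e-09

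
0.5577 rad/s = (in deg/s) 31.95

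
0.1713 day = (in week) 0.02447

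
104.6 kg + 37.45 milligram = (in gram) 1.046e+05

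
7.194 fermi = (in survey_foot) 2.36e-14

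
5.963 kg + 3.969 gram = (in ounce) 210.5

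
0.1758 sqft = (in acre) 4.036e-06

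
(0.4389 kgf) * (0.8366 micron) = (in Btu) 3.413e-09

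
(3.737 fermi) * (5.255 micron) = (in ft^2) 2.114e-19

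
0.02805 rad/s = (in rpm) 0.2679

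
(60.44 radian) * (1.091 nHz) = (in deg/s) 3.778e-06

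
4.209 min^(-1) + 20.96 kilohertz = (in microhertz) 2.096e+10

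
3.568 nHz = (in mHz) 3.568e-06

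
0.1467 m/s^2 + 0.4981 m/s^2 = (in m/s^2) 0.6448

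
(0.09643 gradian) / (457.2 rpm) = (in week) 5.231e-11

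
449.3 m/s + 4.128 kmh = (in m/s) 450.4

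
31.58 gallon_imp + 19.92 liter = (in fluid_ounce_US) 5528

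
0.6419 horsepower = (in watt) 478.7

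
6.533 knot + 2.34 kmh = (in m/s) 4.011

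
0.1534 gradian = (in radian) 0.00241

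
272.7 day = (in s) 2.356e+07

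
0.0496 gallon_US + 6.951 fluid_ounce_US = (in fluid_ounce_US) 13.3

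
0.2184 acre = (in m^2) 883.8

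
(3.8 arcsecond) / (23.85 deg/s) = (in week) 7.318e-11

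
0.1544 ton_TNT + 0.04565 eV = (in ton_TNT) 0.1544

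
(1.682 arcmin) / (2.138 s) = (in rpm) 0.002185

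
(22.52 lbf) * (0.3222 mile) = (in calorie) 1.241e+04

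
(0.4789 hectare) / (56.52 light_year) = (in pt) 2.539e-11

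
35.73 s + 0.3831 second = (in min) 0.6019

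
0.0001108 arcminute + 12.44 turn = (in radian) 78.16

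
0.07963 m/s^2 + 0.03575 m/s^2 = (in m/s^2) 0.1154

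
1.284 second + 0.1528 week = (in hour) 25.67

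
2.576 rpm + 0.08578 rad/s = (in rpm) 3.395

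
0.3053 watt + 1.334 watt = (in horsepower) 0.002198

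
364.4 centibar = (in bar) 3.644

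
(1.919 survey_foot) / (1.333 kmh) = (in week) 2.612e-06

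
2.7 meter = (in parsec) 8.75e-17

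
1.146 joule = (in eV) 7.153e+18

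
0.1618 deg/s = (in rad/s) 0.002824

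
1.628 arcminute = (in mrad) 0.4736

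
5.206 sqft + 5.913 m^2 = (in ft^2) 68.85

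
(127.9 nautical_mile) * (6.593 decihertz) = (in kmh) 5.622e+05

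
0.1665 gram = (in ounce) 0.005873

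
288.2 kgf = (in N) 2826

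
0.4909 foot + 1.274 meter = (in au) 9.516e-12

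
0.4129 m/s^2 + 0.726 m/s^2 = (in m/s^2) 1.139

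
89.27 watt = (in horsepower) 0.1197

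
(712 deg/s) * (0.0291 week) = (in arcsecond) 4.511e+10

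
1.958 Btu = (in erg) 2.066e+10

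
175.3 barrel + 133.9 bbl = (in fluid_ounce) 1.662e+06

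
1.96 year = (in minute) 1.03e+06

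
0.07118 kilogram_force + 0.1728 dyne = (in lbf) 0.1569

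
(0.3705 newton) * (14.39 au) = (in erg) 7.976e+18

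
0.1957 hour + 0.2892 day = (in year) 0.0008147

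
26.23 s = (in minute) 0.4372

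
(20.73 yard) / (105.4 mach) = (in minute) 8.803e-06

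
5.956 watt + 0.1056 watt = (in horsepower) 0.008129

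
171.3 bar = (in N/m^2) 1.713e+07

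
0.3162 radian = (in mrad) 316.2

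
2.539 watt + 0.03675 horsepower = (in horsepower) 0.04015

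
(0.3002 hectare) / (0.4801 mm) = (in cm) 6.253e+08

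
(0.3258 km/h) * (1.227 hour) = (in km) 0.3998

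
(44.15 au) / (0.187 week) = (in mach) 1.715e+05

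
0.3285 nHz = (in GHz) 3.285e-19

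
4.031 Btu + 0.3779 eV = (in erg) 4.253e+10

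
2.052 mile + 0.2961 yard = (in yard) 3612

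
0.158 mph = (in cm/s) 7.063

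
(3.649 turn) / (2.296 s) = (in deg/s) 572.1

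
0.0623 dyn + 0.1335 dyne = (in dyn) 0.1958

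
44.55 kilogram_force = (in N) 436.9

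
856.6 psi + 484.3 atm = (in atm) 542.6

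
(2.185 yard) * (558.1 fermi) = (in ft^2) 1.2e-11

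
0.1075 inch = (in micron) 2730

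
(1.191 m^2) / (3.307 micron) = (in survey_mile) 223.8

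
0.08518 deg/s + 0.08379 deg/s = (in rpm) 0.02816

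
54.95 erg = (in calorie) 1.313e-06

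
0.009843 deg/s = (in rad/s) 0.0001718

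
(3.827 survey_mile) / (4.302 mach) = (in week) 6.952e-06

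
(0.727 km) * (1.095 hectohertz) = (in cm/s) 7.961e+06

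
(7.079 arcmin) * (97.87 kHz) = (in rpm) 1925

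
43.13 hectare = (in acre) 106.6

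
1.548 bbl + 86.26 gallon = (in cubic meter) 0.5726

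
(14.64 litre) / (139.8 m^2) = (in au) 7e-16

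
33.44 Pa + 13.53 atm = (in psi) 198.8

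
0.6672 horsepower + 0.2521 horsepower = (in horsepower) 0.9193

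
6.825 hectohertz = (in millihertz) 6.825e+05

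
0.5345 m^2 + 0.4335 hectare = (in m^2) 4336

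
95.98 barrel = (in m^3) 15.26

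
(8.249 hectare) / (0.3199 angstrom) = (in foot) 8.46e+15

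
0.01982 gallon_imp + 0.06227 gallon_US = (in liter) 0.3258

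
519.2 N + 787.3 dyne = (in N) 519.2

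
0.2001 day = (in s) 1.729e+04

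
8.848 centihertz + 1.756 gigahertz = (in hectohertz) 1.756e+07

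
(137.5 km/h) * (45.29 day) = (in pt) 4.237e+11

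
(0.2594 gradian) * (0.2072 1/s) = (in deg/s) 0.04837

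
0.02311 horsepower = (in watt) 17.23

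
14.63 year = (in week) 762.9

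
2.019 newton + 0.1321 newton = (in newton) 2.151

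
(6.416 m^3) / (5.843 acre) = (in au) 1.814e-15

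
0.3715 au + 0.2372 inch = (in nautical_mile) 3.001e+07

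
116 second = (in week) 0.0001918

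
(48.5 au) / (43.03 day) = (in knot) 3.794e+06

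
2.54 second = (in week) 4.2e-06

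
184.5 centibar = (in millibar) 1845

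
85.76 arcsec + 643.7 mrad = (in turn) 0.1025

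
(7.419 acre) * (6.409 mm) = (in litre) 1.924e+05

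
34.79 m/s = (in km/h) 125.2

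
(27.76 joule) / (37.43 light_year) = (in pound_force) 1.762e-17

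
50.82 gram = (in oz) 1.793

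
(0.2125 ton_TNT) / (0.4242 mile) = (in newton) 1.302e+06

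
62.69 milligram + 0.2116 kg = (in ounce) 7.466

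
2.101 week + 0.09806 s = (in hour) 353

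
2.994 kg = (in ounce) 105.6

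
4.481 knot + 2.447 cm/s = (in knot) 4.529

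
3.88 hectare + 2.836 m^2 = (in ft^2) 4.177e+05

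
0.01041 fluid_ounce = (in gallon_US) 8.133e-05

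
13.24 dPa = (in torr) 0.009931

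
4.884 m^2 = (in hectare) 0.0004884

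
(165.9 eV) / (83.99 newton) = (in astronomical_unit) 2.115e-30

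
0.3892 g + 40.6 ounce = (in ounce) 40.61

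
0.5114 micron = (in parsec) 1.657e-23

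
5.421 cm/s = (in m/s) 0.05421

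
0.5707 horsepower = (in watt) 425.6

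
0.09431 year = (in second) 2.974e+06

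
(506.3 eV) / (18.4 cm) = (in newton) 4.409e-16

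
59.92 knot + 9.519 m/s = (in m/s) 40.34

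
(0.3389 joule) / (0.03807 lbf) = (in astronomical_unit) 1.338e-11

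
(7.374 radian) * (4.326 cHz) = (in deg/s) 18.28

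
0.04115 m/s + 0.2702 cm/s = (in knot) 0.08524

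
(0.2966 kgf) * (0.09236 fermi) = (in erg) 2.686e-09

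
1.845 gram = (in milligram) 1845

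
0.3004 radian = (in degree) 17.21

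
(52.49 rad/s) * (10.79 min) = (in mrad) 3.398e+07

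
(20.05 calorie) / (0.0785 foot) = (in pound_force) 788.2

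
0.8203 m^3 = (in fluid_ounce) 2.774e+04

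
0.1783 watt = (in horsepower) 0.0002391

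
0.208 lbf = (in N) 0.9252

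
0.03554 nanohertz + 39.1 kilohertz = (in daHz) 3910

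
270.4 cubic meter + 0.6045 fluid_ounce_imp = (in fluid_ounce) 9.143e+06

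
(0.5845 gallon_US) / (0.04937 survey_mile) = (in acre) 6.881e-09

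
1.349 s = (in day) 1.561e-05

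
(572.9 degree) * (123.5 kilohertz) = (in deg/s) 7.075e+07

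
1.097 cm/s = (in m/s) 0.01097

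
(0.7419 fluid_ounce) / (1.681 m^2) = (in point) 0.037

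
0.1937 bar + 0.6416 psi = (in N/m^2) 2.379e+04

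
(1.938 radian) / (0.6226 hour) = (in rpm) 0.008257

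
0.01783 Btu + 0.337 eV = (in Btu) 0.01783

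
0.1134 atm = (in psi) 1.667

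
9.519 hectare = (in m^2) 9.519e+04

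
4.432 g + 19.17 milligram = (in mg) 4451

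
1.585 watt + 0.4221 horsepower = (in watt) 316.3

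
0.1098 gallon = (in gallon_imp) 0.09143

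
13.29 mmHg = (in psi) 0.257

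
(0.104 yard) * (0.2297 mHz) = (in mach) 6.415e-08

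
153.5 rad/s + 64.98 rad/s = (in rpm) 2086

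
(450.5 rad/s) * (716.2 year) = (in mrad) 1.018e+16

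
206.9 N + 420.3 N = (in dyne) 6.272e+07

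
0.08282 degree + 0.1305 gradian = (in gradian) 0.2225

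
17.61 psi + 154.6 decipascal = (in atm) 1.198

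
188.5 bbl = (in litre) 2.997e+04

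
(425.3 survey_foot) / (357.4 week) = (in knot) 1.166e-06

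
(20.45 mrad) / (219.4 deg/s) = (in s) 0.00534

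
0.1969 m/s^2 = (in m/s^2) 0.1969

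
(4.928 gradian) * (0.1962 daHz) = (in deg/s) 8.702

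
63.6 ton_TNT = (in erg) 2.661e+18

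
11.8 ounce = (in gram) 334.5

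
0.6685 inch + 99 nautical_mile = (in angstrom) 1.833e+15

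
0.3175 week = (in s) 1.92e+05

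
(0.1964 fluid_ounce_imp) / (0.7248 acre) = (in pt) 5.393e-06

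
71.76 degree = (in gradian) 79.73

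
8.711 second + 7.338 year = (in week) 382.6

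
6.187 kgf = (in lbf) 13.64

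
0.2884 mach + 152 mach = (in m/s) 5.185e+04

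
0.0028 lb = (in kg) 0.00127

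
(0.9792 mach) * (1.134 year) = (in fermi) 1.192e+25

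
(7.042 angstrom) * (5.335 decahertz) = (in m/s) 3.757e-08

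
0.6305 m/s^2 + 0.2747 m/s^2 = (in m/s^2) 0.9052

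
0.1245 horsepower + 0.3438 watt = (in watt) 93.18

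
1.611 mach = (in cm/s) 5.485e+04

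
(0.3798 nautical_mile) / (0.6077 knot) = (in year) 7.134e-05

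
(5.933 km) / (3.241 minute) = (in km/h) 109.8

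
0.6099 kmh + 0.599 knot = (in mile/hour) 1.068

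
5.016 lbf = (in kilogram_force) 2.275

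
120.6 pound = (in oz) 1930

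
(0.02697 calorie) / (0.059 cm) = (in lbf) 43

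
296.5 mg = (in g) 0.2965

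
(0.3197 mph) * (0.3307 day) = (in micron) 4.084e+09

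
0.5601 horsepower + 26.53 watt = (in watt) 444.2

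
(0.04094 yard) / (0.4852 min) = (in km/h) 0.004629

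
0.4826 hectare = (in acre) 1.193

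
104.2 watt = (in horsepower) 0.1397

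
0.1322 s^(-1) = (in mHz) 132.2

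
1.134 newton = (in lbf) 0.2549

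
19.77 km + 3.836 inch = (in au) 1.322e-07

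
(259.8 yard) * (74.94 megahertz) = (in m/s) 1.78e+10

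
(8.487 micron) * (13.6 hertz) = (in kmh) 0.0004155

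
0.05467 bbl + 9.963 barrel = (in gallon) 420.7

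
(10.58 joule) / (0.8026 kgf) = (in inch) 52.92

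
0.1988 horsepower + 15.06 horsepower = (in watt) 1.138e+04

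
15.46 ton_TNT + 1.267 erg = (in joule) 6.468e+10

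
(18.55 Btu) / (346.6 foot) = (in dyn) 1.853e+07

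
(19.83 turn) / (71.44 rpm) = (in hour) 0.004626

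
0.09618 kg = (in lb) 0.212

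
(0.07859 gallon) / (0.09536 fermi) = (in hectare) 3.12e+08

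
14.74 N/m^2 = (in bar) 0.0001474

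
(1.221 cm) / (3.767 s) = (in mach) 9.519e-06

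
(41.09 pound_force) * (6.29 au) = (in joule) 1.72e+14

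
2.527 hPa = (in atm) 0.002494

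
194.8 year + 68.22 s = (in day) 7.11e+04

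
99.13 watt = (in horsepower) 0.1329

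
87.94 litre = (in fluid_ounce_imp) 3095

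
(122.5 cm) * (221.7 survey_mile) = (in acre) 108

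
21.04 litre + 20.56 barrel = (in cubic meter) 3.29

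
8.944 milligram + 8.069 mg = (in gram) 0.01701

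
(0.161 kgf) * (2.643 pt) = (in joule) 0.001472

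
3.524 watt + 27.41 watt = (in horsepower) 0.04148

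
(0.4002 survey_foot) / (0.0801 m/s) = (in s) 1.523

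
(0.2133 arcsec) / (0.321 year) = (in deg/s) 5.853e-12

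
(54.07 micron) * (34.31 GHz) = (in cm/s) 1.855e+08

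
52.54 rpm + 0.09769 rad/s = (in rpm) 53.47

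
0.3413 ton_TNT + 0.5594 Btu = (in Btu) 1.353e+06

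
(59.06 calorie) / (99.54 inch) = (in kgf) 9.966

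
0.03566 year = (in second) 1.125e+06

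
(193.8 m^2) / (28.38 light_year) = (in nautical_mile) 3.897e-19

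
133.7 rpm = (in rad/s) 14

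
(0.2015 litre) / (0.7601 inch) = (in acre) 2.579e-06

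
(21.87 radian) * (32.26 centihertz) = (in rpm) 67.37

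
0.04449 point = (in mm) 0.0157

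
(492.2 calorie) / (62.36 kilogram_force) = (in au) 2.251e-11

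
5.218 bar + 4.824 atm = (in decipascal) 1.011e+07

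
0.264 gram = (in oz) 0.009312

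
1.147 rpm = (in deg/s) 6.882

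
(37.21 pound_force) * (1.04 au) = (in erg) 2.575e+20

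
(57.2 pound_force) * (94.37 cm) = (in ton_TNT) 5.739e-08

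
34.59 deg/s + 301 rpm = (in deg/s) 1841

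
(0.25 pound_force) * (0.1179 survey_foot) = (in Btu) 3.788e-05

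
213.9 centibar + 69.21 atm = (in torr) 5.42e+04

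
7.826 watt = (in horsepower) 0.01049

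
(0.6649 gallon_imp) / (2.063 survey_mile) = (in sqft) 9.8e-06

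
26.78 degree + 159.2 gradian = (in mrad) 2968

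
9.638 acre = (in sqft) 4.198e+05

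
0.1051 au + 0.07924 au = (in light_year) 2.915e-06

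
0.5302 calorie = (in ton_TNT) 5.302e-10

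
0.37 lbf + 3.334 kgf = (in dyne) 3.434e+06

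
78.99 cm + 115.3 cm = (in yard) 2.125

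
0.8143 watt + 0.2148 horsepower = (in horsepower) 0.2159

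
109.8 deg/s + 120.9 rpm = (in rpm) 139.2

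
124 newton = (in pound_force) 27.88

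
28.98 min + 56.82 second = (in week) 0.002969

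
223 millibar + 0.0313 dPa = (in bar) 0.223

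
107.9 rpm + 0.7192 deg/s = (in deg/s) 648.1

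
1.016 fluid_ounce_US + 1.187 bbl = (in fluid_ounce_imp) 6643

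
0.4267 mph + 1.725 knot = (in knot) 2.096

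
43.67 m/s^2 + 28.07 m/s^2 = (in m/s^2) 71.74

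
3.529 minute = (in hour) 0.05882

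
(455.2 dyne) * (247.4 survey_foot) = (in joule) 0.3433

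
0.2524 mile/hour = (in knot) 0.2193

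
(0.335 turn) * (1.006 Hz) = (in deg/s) 121.3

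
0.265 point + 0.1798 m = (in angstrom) 1.799e+09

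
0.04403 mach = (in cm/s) 1499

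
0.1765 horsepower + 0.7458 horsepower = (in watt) 687.8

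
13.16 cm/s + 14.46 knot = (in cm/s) 757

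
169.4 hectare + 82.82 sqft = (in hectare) 169.4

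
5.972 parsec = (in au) 1.232e+06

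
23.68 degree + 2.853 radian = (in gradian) 207.9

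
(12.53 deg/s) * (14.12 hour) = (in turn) 1769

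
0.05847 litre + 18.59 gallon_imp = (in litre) 84.57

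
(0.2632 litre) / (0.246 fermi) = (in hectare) 1.07e+08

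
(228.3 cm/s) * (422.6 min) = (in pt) 1.641e+08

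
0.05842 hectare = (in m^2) 584.2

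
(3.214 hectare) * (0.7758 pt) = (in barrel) 55.33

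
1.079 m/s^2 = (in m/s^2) 1.079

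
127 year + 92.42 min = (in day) 4.636e+04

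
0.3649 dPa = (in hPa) 0.0003649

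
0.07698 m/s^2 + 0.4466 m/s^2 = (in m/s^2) 0.5236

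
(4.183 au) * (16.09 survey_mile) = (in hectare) 1.62e+12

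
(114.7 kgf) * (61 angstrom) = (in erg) 68.61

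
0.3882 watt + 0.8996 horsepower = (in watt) 671.2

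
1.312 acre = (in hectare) 0.5309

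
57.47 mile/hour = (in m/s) 25.69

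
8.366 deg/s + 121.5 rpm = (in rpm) 122.9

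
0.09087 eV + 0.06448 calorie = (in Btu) 0.0002557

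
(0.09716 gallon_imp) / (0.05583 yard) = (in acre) 2.138e-06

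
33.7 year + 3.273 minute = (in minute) 1.771e+07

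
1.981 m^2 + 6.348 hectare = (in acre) 15.69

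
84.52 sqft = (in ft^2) 84.52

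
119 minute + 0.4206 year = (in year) 0.4208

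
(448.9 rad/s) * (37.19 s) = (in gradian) 1.063e+06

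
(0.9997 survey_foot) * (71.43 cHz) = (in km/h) 0.7836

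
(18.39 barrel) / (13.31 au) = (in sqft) 1.581e-11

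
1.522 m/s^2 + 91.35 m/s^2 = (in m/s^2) 92.87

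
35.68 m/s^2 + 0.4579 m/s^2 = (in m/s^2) 36.14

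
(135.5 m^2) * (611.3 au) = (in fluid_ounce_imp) 4.361e+20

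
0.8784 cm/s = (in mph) 0.01965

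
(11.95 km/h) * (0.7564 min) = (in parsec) 4.882e-15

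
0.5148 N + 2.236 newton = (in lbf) 0.6184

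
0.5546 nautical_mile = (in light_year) 1.086e-13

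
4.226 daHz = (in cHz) 4226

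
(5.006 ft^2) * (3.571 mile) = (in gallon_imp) 5.879e+05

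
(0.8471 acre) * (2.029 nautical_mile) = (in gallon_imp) 2.834e+09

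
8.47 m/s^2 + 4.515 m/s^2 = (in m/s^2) 12.98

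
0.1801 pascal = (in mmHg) 0.001351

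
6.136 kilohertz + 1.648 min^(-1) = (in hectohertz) 61.36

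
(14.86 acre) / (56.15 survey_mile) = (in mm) 665.5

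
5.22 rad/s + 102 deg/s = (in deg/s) 401.1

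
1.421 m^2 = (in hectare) 0.0001421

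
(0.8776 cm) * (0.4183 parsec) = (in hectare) 1.133e+10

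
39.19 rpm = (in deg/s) 235.1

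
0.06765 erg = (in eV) 4.222e+10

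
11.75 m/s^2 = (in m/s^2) 11.75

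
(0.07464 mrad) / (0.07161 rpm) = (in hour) 2.765e-06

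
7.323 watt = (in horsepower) 0.00982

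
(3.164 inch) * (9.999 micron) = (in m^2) 8.036e-07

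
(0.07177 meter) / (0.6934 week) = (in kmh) 6.161e-07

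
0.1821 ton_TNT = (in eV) 4.755e+27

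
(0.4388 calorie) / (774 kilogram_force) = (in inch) 0.009523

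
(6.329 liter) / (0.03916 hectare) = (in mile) 1.004e-08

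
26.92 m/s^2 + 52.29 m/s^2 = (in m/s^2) 79.21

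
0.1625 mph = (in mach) 0.0002133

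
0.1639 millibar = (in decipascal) 163.9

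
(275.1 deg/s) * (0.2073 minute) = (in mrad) 5.972e+04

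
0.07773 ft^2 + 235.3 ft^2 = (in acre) 0.005404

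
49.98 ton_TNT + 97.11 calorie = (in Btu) 1.982e+08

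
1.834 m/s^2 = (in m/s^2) 1.834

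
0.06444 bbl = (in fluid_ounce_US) 346.4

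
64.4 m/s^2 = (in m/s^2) 64.4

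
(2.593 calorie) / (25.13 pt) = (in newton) 1224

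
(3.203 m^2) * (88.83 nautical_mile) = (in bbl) 3.314e+06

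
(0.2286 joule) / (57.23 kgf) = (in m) 0.0004073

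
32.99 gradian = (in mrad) 518.2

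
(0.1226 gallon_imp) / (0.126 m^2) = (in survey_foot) 0.01451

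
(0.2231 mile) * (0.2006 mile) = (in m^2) 1.159e+05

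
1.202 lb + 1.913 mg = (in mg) 5.452e+05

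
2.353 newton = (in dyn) 2.353e+05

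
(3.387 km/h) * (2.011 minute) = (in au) 7.588e-10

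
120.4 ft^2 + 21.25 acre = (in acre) 21.25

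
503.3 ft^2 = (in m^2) 46.76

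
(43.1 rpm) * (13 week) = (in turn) 5.648e+06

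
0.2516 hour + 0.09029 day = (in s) 8707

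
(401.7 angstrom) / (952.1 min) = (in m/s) 7.032e-13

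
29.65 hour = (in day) 1.235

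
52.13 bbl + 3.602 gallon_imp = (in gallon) 2194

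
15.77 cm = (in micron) 1.577e+05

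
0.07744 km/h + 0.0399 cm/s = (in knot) 0.04259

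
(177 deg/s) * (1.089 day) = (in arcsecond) 5.995e+10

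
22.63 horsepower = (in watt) 1.688e+04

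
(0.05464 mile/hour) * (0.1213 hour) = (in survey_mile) 0.006628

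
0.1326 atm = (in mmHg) 100.8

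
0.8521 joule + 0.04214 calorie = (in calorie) 0.2458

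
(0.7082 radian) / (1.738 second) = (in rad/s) 0.4075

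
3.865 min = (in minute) 3.865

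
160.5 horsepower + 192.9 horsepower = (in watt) 2.635e+05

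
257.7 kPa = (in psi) 37.38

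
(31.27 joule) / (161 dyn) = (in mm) 1.942e+07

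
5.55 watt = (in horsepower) 0.007443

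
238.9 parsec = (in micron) 7.372e+24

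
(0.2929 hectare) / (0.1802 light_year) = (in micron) 1.718e-06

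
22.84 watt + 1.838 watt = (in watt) 24.68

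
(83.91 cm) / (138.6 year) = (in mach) 5.638e-13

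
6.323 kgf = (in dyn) 6.201e+06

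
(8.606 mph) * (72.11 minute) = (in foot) 5.461e+04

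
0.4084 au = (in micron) 6.11e+16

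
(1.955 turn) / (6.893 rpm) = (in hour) 0.004727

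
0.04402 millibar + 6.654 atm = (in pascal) 6.742e+05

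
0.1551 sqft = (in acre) 3.561e-06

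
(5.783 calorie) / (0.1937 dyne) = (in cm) 1.249e+09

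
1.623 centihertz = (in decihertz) 0.1623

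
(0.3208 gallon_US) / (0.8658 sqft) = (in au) 1.009e-13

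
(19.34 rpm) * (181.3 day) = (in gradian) 2.02e+09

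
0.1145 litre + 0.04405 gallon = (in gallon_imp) 0.06187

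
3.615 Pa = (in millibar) 0.03615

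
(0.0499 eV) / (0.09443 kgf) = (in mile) 5.365e-24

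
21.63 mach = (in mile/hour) 1.648e+04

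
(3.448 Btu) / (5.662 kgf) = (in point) 1.857e+05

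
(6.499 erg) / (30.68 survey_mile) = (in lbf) 2.959e-12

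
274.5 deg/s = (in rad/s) 4.791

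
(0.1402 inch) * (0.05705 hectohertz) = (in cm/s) 2.032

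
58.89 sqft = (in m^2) 5.471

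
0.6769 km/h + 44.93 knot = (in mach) 0.06843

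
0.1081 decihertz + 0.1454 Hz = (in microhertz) 1.562e+05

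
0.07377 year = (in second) 2.326e+06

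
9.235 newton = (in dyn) 9.235e+05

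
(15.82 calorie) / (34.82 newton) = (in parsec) 6.161e-17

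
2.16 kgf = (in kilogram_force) 2.16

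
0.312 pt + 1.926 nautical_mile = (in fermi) 3.567e+18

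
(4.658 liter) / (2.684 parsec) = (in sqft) 6.054e-19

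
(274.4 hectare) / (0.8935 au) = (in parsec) 6.653e-22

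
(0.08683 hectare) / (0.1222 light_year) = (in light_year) 7.939e-29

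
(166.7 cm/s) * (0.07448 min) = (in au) 4.98e-11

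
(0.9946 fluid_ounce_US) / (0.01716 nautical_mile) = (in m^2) 9.255e-07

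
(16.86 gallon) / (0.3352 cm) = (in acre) 0.004705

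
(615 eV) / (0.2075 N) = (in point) 1.346e-12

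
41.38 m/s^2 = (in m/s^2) 41.38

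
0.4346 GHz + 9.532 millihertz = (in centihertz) 4.346e+10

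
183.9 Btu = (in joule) 1.94e+05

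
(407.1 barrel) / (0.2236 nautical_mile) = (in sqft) 1.682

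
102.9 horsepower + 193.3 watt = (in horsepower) 103.2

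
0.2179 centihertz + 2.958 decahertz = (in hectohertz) 0.2958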